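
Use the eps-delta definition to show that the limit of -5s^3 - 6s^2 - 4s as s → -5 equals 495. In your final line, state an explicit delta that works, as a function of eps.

Fix eps > 0. We want delta > 0 such that 0 < |s + 5| < delta implies |(-5s^3 - 6s^2 - 4s) − 495| < eps.
(-5s^3 - 6s^2 - 4s) − 495 = -5s^3 - 6s^2 - 4s - 495 = (s + 5)(-5s^2 + 19s - 99).
So |(-5s^3 - 6s^2 - 4s) − 495| = |s + 5|·|-5s^2 + 19s - 99|.
Assume first that |s + 5| < 2, so |s| < 7. Then |-5s^2 + 19s - 99| ≤ 5·7^2 + 19·7 + 99 = 477.
Hence |(-5s^3 - 6s^2 - 4s) − 495| ≤ 477|s + 5| < eps provided |s + 5| < eps/477.
Choosing delta = min(2, eps/477) ensures both conditions, hence |(-5s^3 - 6s^2 - 4s) − 495| < eps.

delta = min(2, eps/477)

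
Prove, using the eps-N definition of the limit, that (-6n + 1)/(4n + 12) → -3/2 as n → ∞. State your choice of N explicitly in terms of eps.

Suppose eps > 0. For n ≥ 1, |(-6n + 1)/(4n + 12) + 3/2| = |76|/(4(4n + 12)) = 76/(4(4n + 12)).
Since 4n + 12 ≥ 4n for n ≥ 1, this is ≤ 76/(4·4n) = (19/4)/n.
So |(-6n + 1)/(4n + 12) + 3/2| < eps whenever n > (19/4)/eps.
Take N = (19/4)/eps. If n > N then |(-6n + 1)/(4n + 12) + 3/2| ≤ (19/4)/n < eps.

N = (19/4)/eps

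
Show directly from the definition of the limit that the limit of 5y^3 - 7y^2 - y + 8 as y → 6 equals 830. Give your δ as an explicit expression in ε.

δ = min(1, ε/543)

Suppose ε > 0. We want δ > 0 such that 0 < |y − 6| < δ implies |(5y^3 - 7y^2 - y + 8) − 830| < ε.
(5y^3 - 7y^2 - y + 8) − 830 = 5y^3 - 7y^2 - y - 822 = (y − 6)(5y^2 + 23y + 137).
So |(5y^3 - 7y^2 - y + 8) − 830| = |y − 6|·|5y^2 + 23y + 137|.
Require δ ≤ 1. Then |y − 6| < 1 gives |y| < 7, and by the triangle inequality |5y^2 + 23y + 137| ≤ 5·7^2 + 23·7 + 137 = 543.
Hence |(5y^3 - 7y^2 - y + 8) − 830| ≤ 543|y − 6| < ε provided |y − 6| < ε/543.
Take δ = min(1, ε/543). Then 0 < |y − 6| < δ gives both |y − 6| < 1 and |y − 6| < ε/543, so |(5y^3 - 7y^2 - y + 8) − 830| < ε.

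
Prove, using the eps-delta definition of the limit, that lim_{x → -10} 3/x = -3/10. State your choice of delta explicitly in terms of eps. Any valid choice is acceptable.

Let eps > 0. We seek delta > 0 such that 0 < |x + 10| < delta implies |3/x + 3/10| < eps.
|3/x + 3/10| = 3·|-10 − x|/(10·|x|) = 3|x + 10|/(10|x|).
Restrict delta ≤ 5. Then |x + 10| < 5 gives |x| > 5, so 10|x| > 50.
Then |3/x + 3/10| < 3|x + 10|/50, which is < eps when |x + 10| < (50/3)eps.
Take delta = min(5, (50/3)eps). Then 0 < |x + 10| < delta gives both |x + 10| < 5 and |x + 10| < (50/3)eps, so |3/x + 3/10| < eps.

delta = min(5, (50/3)eps)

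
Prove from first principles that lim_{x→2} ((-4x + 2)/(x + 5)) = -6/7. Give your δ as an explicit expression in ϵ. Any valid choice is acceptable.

Fix ϵ > 0. We want δ > 0 with 0 < |x − 2| < δ ⇒ |(-4x + 2)/(x + 5) + 6/7| < ϵ.
Combining over a common denominator, (-4x + 2)/(x + 5) + 6/7 = [(-4x + 2)·7 − (-6)·(x + 5)] / [7·(x + 5)] = -22(x − 2) / (7(x + 5)).
So |(-4x + 2)/(x + 5) + 6/7| = 22|x − 2| / (7·|x + 5|).
Require δ ≤ 7/2, so |x + 5| ≥ |7| − |x − 2| > 7 − 7/2 = 7/2.
Hence |(-4x + 2)/(x + 5) + 6/7| < 22|x − 2|/(7·(7/2)) = (44/49)|x − 2|, which is < ϵ once |x − 2| < (49/44)ϵ.
Take δ = min(7/2, (49/44)ϵ). Then 0 < |x − 2| < δ forces both bounds, so |(-4x + 2)/(x + 5) + 6/7| < ϵ.

δ = min(7/2, (49/44)ϵ)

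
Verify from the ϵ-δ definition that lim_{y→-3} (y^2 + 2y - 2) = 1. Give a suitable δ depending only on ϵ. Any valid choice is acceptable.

Suppose ϵ > 0. We want δ > 0 such that 0 < |y + 3| < δ implies |(y^2 + 2y - 2) − 1| < ϵ.
(y^2 + 2y - 2) − 1 = y^2 + 2y - 3 = (y + 3)(y - 1).
So |(y^2 + 2y - 2) − 1| = |y + 3|·|y - 1|.
Assume first that |y + 3| < 1, so |y| < 4. Then |y - 1| ≤ 4 + 1 = 5.
Hence |(y^2 + 2y - 2) − 1| ≤ 5|y + 3| < ϵ provided |y + 3| < ϵ/5.
Choosing δ = min(1, ϵ/5) ensures both conditions, hence |(y^2 + 2y - 2) − 1| < ϵ.

δ = min(1, ϵ/5)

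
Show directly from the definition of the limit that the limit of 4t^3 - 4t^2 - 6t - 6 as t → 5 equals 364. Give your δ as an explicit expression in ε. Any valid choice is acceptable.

Let ε > 0. We want δ > 0 such that 0 < |t − 5| < δ implies |(4t^3 - 4t^2 - 6t - 6) − 364| < ε.
(4t^3 - 4t^2 - 6t - 6) − 364 = 4t^3 - 4t^2 - 6t - 370 = (t − 5)(4t^2 + 16t + 74).
So |(4t^3 - 4t^2 - 6t - 6) − 364| = |t − 5|·|4t^2 + 16t + 74|.
Require δ ≤ 2. Then |t − 5| < 2 gives |t| < 7, and by the triangle inequality |4t^2 + 16t + 74| ≤ 4·7^2 + 16·7 + 74 = 382.
Hence |(4t^3 - 4t^2 - 6t - 6) − 364| ≤ 382|t − 5| < ε provided |t − 5| < ε/382.
Choosing δ = min(2, ε/382) ensures both conditions, hence |(4t^3 - 4t^2 - 6t - 6) − 364| < ε.

δ = min(2, ε/382)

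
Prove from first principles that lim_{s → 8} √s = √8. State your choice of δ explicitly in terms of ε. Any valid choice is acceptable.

Fix ε > 0. We want δ > 0 such that 0 < |s − 8| < δ implies |√s − √8| < ε.
Rationalise: √s − √8 = (s − 8)/(√s + √8), so |√s − √8| = |s − 8|/(√s + √8).
Restrict δ ≤ 8 so that |s − 8| < 8 forces s > 0, and then √s + √8 > √8.
Hence |√s − √8| < |s − 8|/√8, which is < ε once |s − 8| < √8·ε.
Take δ = min(8, √8·ε). If 0 < |s − 8| < δ then s > 0 and |√s − √8| < |s − 8|/√8 < ε.

δ = min(8, √8·ε)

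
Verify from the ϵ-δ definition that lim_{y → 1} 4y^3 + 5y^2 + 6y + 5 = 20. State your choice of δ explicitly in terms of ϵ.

δ = min(2, ϵ/78)

Fix ϵ > 0. We want δ > 0 such that 0 < |y − 1| < δ implies |(4y^3 + 5y^2 + 6y + 5) − 20| < ϵ.
(4y^3 + 5y^2 + 6y + 5) − 20 = 4y^3 + 5y^2 + 6y - 15 = (y − 1)(4y^2 + 9y + 15).
So |(4y^3 + 5y^2 + 6y + 5) − 20| = |y − 1|·|4y^2 + 9y + 15|.
Assume first that |y − 1| < 2, so |y| < 3. Then |4y^2 + 9y + 15| ≤ 4·3^2 + 9·3 + 15 = 78.
Hence |(4y^3 + 5y^2 + 6y + 5) − 20| ≤ 78|y − 1| < ϵ provided |y − 1| < ϵ/78.
Take δ = min(2, ϵ/78). Then 0 < |y − 1| < δ gives both |y − 1| < 2 and |y − 1| < ϵ/78, so |(4y^3 + 5y^2 + 6y + 5) − 20| < ϵ.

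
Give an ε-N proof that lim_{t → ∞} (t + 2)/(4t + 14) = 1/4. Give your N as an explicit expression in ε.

Fix ε > 0. We seek N > 0 such that t > N implies |(t + 2)/(4t + 14) − (1/4)| < ε.
(t + 2)/(4t + 14) − (1/4) = (4(t + 2) − (4t + 14)) / (4(4t + 14)) = -6/(4(4t + 14)).
For t > 0 we have 4t + 14 > 4t, so |(t + 2)/(4t + 14) − (1/4)| = 6/(4(4t + 14)) < 6/(4·4t) = (3/8)/t.
Thus |(t + 2)/(4t + 14) − (1/4)| < ε whenever t > (3/8)/ε.
Take N = (3/8)/ε. If t > N then |(t + 2)/(4t + 14) − (1/4)| < (3/8)/t < ε.

N = (3/8)/ε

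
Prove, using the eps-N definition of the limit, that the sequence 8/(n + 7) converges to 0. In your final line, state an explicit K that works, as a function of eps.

K = 8/eps

Let eps > 0. For n ≥ 1, |8/(n + 7) − 0| = 8/(n + 7) ≤ 8/n.
We need 8/n < eps, i.e. n > 8/eps.
Take K = 8/eps. If n > K then |8/(n + 7)| ≤ 8/n < eps.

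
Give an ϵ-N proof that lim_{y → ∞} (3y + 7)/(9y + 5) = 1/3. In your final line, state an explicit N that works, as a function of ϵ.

Suppose ϵ > 0. We seek N > 0 such that y > N implies |(3y + 7)/(9y + 5) − (1/3)| < ϵ.
(3y + 7)/(9y + 5) − (1/3) = (9(3y + 7) − 3(9y + 5)) / (9(9y + 5)) = 48/(9(9y + 5)).
For y > 0 we have 9y + 5 > 9y, so |(3y + 7)/(9y + 5) − (1/3)| = 48/(9(9y + 5)) < 48/(9·9y) = (16/27)/y.
Thus |(3y + 7)/(9y + 5) − (1/3)| < ϵ whenever y > (16/27)/ϵ.
Take N = (16/27)/ϵ. If y > N then |(3y + 7)/(9y + 5) − (1/3)| < (16/27)/y < ϵ.

N = (16/27)/ϵ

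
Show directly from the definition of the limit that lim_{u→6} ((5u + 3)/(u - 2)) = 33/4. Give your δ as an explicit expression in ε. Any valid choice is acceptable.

Let ε > 0. We want δ > 0 with 0 < |u − 6| < δ ⇒ |(5u + 3)/(u - 2) − (33/4)| < ε.
Combining over a common denominator, (5u + 3)/(u - 2) − (33/4) = [(5u + 3)·4 − 33·(u - 2)] / [4·(u - 2)] = -13(u − 6) / (4(u - 2)).
So |(5u + 3)/(u - 2) − (33/4)| = 13|u − 6| / (4·|u − 2|).
Require δ ≤ 2, so |u − 2| ≥ |4| − |u − 6| > 4 − 2 = 2.
Hence |(5u + 3)/(u - 2) − (33/4)| < 13|u − 6|/(4·2) = (13/8)|u − 6|, which is < ε once |u − 6| < (8/13)ε.
Take δ = min(2, (8/13)ε). Then 0 < |u − 6| < δ forces both bounds, so |(5u + 3)/(u - 2) − (33/4)| < ε.

δ = min(2, (8/13)ε)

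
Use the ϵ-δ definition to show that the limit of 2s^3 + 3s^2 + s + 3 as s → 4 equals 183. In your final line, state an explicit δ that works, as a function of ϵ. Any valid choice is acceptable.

Let ϵ > 0 be given. We want δ > 0 such that 0 < |s − 4| < δ implies |(2s^3 + 3s^2 + s + 3) − 183| < ϵ.
(2s^3 + 3s^2 + s + 3) − 183 = 2s^3 + 3s^2 + s - 180 = (s − 4)(2s^2 + 11s + 45).
So |(2s^3 + 3s^2 + s + 3) − 183| = |s − 4|·|2s^2 + 11s + 45|.
Require δ ≤ 2. Then |s − 4| < 2 gives |s| < 6, and by the triangle inequality |2s^2 + 11s + 45| ≤ 2·6^2 + 11·6 + 45 = 183.
Hence |(2s^3 + 3s^2 + s + 3) − 183| ≤ 183|s − 4| < ϵ provided |s − 4| < ϵ/183.
Choosing δ = min(2, ϵ/183) ensures both conditions, hence |(2s^3 + 3s^2 + s + 3) − 183| < ϵ.

δ = min(2, ϵ/183)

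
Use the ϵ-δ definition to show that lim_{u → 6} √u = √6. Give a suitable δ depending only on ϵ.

Let ϵ > 0. We want δ > 0 such that 0 < |u − 6| < δ implies |√u − √6| < ϵ.
Rationalise: √u − √6 = (u − 6)/(√u + √6), so |√u − √6| = |u − 6|/(√u + √6).
Restrict δ ≤ 6 so that |u − 6| < 6 forces u > 0, and then √u + √6 > √6.
Hence |√u − √6| < |u − 6|/√6, which is < ϵ once |u − 6| < √6·ϵ.
Take δ = min(6, √6·ϵ). If 0 < |u − 6| < δ then u > 0 and |√u − √6| < |u − 6|/√6 < ϵ.

δ = min(6, √6·ϵ)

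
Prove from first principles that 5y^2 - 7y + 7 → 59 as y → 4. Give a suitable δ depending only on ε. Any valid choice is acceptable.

Suppose ε > 0. We want δ > 0 such that 0 < |y − 4| < δ implies |(5y^2 - 7y + 7) − 59| < ε.
(5y^2 - 7y + 7) − 59 = 5y^2 - 7y - 52 = (y − 4)(5y + 13).
So |(5y^2 - 7y + 7) − 59| = |y − 4|·|5y + 13|.
Assume first that |y − 4| < 1, so |y| < 5. Then |5y + 13| ≤ 5·5 + 13 = 38.
Hence |(5y^2 - 7y + 7) − 59| ≤ 38|y − 4| < ε provided |y − 4| < ε/38.
Take δ = min(1, ε/38). Then 0 < |y − 4| < δ gives both |y − 4| < 1 and |y − 4| < ε/38, so |(5y^2 - 7y + 7) − 59| < ε.

δ = min(1, ε/38)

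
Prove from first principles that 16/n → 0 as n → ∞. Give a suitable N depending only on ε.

Let ε > 0. For n ≥ 1, |16/n − 0| = 16/(n) ≤ 16/n.
We need 16/n < ε, i.e. n > 16/ε.
Take N = 16/ε. If n > N then |16/n| ≤ 16/n < ε.

N = 16/ε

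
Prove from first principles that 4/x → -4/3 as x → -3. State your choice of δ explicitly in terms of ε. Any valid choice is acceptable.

Let ε > 0 be given. We seek δ > 0 such that 0 < |x + 3| < δ implies |4/x + 4/3| < ε.
|4/x + 4/3| = 4·|-3 − x|/(3·|x|) = 4|x + 3|/(3|x|).
Restrict δ ≤ 3/2. Then |x + 3| < 3/2 gives |x| > 3/2, so 3|x| > 9/2.
Then |4/x + 4/3| < 4|x + 3|/(9/2), which is < ε when |x + 3| < (9/8)ε.
Take δ = min(3/2, (9/8)ε). Then 0 < |x + 3| < δ gives both |x + 3| < 3/2 and |x + 3| < (9/8)ε, so |4/x + 4/3| < ε.

δ = min(3/2, (9/8)ε)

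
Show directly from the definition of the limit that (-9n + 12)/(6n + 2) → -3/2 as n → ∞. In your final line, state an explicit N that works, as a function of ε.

Let ε > 0. For n ≥ 1, |(-9n + 12)/(6n + 2) + 3/2| = |90|/(6(6n + 2)) = 90/(6(6n + 2)).
Since 6n + 2 ≥ 6n for n ≥ 1, this is ≤ 90/(6·6n) = (5/2)/n.
So |(-9n + 12)/(6n + 2) + 3/2| < ε whenever n > (5/2)/ε.
Take N = (5/2)/ε. If n > N then |(-9n + 12)/(6n + 2) + 3/2| ≤ (5/2)/n < ε.

N = (5/2)/ε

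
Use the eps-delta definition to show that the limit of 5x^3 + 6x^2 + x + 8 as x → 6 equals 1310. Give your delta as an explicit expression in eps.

Let eps > 0. We want delta > 0 such that 0 < |x − 6| < delta implies |(5x^3 + 6x^2 + x + 8) − 1310| < eps.
(5x^3 + 6x^2 + x + 8) − 1310 = 5x^3 + 6x^2 + x - 1302 = (x − 6)(5x^2 + 36x + 217).
So |(5x^3 + 6x^2 + x + 8) − 1310| = |x − 6|·|5x^2 + 36x + 217|.
Assume first that |x − 6| < 1, so |x| < 7. Then |5x^2 + 36x + 217| ≤ 5·7^2 + 36·7 + 217 = 714.
Hence |(5x^3 + 6x^2 + x + 8) − 1310| ≤ 714|x − 6| < eps provided |x − 6| < eps/714.
Take delta = min(1, eps/714). Then 0 < |x − 6| < delta gives both |x − 6| < 1 and |x − 6| < eps/714, so |(5x^3 + 6x^2 + x + 8) − 1310| < eps.

delta = min(1, eps/714)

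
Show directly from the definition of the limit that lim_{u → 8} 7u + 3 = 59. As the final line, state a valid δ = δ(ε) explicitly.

Let ε > 0. We need δ > 0 so that 0 < |u − 8| < δ implies |(7u + 3) − 59| < ε.
|(7u + 3) − 59| = |7u - 56| = 7|u − 8|.
Thus it suffices that |u − 8| < ε/7.
Choosing δ = ε/7 gives |(7u + 3) − 59| = 7|u − 8| < ε whenever |u − 8| < δ.

δ = ε/7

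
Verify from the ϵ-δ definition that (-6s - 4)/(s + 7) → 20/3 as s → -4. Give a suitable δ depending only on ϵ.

δ = min(3/2, (9/76)ϵ)

Let ϵ > 0 be given. We want δ > 0 with 0 < |s + 4| < δ ⇒ |(-6s - 4)/(s + 7) − (20/3)| < ϵ.
Combining over a common denominator, (-6s - 4)/(s + 7) − (20/3) = [(-6s - 4)·3 − 20·(s + 7)] / [3·(s + 7)] = -38(s + 4) / (3(s + 7)).
So |(-6s - 4)/(s + 7) − (20/3)| = 38|s + 4| / (3·|s + 7|).
Require δ ≤ 3/2, so |s + 7| ≥ |3| − |s + 4| > 3 − 3/2 = 3/2.
Hence |(-6s - 4)/(s + 7) − (20/3)| < 38|s + 4|/(3·(3/2)) = (76/9)|s + 4|, which is < ϵ once |s + 4| < (9/76)ϵ.
Take δ = min(3/2, (9/76)ϵ). Then 0 < |s + 4| < δ forces both bounds, so |(-6s - 4)/(s + 7) − (20/3)| < ϵ.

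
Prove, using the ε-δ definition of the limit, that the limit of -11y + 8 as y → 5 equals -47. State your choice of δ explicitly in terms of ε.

δ = ε/11

Let ε > 0. We need δ > 0 so that 0 < |y − 5| < δ implies |(-11y + 8) + 47| < ε.
|(-11y + 8) + 47| = |-11y + 55| = 11|y − 5|.
So 11|y − 5| < ε exactly when |y − 5| < ε/11.
Choosing δ = ε/11 gives |(-11y + 8) + 47| = 11|y − 5| < ε whenever |y − 5| < δ.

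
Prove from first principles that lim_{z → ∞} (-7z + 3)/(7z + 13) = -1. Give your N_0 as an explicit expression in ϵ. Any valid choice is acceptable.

N_0 = (16/7)/ϵ

Suppose ϵ > 0. We seek N_0 > 0 such that z > N_0 implies |(-7z + 3)/(7z + 13) + 1| < ϵ.
(-7z + 3)/(7z + 13) + 1 = (7(-7z + 3) − (-7)(7z + 13)) / (7(7z + 13)) = 112/(7(7z + 13)).
For z > 0 we have 7z + 13 > 7z, so |(-7z + 3)/(7z + 13) + 1| = 112/(7(7z + 13)) < 112/(7·7z) = (16/7)/z.
Thus |(-7z + 3)/(7z + 13) + 1| < ϵ whenever z > (16/7)/ϵ.
Take N_0 = (16/7)/ϵ. If z > N_0 then |(-7z + 3)/(7z + 13) + 1| < (16/7)/z < ϵ.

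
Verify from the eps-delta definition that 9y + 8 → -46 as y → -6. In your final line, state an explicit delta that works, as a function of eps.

delta = eps/9

Fix eps > 0. We need delta > 0 so that 0 < |y + 6| < delta implies |(9y + 8) + 46| < eps.
Since (9y + 8) + 46 = 9(y + 6), we have |(9y + 8) + 46| = 9|y + 6|.
So 9|y + 6| < eps exactly when |y + 6| < eps/9.
Take delta = eps/9. If 0 < |y + 6| < delta then |(9y + 8) + 46| = 9|y + 6| < 9·(eps/9) = eps.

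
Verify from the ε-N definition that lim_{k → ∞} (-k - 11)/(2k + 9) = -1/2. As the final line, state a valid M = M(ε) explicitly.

Fix ε > 0. For k ≥ 1, |(-k - 11)/(2k + 9) + 1/2| = |-13|/(2(2k + 9)) = 13/(2(2k + 9)).
Since 2k + 9 ≥ 2k for k ≥ 1, this is ≤ 13/(2·2k) = (13/4)/k.
So |(-k - 11)/(2k + 9) + 1/2| < ε whenever k > (13/4)/ε.
Take M = (13/4)/ε. If k > M then |(-k - 11)/(2k + 9) + 1/2| ≤ (13/4)/k < ε.

M = (13/4)/ε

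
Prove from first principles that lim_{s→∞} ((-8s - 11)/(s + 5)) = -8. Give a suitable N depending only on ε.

N = 29/ε

Fix ε > 0. We seek N > 0 such that s > N implies |(-8s - 11)/(s + 5) + 8| < ε.
(-8s - 11)/(s + 5) + 8 = ((-8s - 11) − (-8)(s + 5)) / ((s + 5)) = 29/((s + 5)).
For s > 0 we have s + 5 > s, so |(-8s - 11)/(s + 5) + 8| = 29/((s + 5)) < 29/(s) = 29/s.
Thus |(-8s - 11)/(s + 5) + 8| < ε whenever s > 29/ε.
Take N = 29/ε. If s > N then |(-8s - 11)/(s + 5) + 8| < 29/s < ε.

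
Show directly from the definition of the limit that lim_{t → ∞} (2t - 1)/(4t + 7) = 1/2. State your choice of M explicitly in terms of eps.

M = (9/8)/eps

Let eps > 0. We seek M > 0 such that t > M implies |(2t - 1)/(4t + 7) − (1/2)| < eps.
(2t - 1)/(4t + 7) − (1/2) = (4(2t - 1) − 2(4t + 7)) / (4(4t + 7)) = -18/(4(4t + 7)).
For t > 0 we have 4t + 7 > 4t, so |(2t - 1)/(4t + 7) − (1/2)| = 18/(4(4t + 7)) < 18/(4·4t) = (9/8)/t.
Thus |(2t - 1)/(4t + 7) − (1/2)| < eps whenever t > (9/8)/eps.
Take M = (9/8)/eps. If t > M then |(2t - 1)/(4t + 7) − (1/2)| < (9/8)/t < eps.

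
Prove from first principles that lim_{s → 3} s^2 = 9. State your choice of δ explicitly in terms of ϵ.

Let ϵ > 0 be given. We seek δ > 0 with 0 < |s − 3| < δ ⇒ |s^2 − 9| < ϵ.
Factor: s^2 − 9 = (s − 3)(s + 3), so |s^2 − 9| = |s − 3|·|s + 3|.
Restrict δ ≤ 2. Then |s − 3| < 2 gives |s| < 5, so by the triangle inequality |s + 3| ≤ 5 + 3 = 8.
Hence |s^2 − 9| ≤ 8|s − 3|, which is < ϵ once |s − 3| < ϵ/8.
Take δ = min(2, ϵ/8). If 0 < |s − 3| < δ then both bounds hold and |s^2 − 9| ≤ 8|s − 3| < 8·(ϵ/8) = ϵ.

δ = min(2, ϵ/8)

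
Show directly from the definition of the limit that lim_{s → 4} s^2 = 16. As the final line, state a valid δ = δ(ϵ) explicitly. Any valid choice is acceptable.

δ = min(1, ϵ/9)

Suppose ϵ > 0. We seek δ > 0 with 0 < |s − 4| < δ ⇒ |s^2 − 16| < ϵ.
Factor: s^2 − 16 = (s − 4)(s + 4), so |s^2 − 16| = |s − 4|·|s + 4|.
Restrict δ ≤ 1. Then |s − 4| < 1 gives |s| < 5, so by the triangle inequality |s + 4| ≤ 5 + 4 = 9.
Hence |s^2 − 16| ≤ 9|s − 4|, which is < ϵ once |s − 4| < ϵ/9.
Take δ = min(1, ϵ/9). If 0 < |s − 4| < δ then both bounds hold and |s^2 − 16| ≤ 9|s − 4| < 9·(ϵ/9) = ϵ.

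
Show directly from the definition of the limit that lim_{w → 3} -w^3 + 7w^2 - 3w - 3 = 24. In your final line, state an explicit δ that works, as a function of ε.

Suppose ε > 0. We want δ > 0 such that 0 < |w − 3| < δ implies |(-w^3 + 7w^2 - 3w - 3) − 24| < ε.
(-w^3 + 7w^2 - 3w - 3) − 24 = -w^3 + 7w^2 - 3w - 27 = (w − 3)(-w^2 + 4w + 9).
So |(-w^3 + 7w^2 - 3w - 3) − 24| = |w − 3|·|-w^2 + 4w + 9|.
Require δ ≤ 1. Then |w − 3| < 1 gives |w| < 4, and by the triangle inequality |-w^2 + 4w + 9| ≤ 4^2 + 4·4 + 9 = 41.
Hence |(-w^3 + 7w^2 - 3w - 3) − 24| ≤ 41|w − 3| < ε provided |w − 3| < ε/41.
Take δ = min(1, ε/41). Then 0 < |w − 3| < δ gives both |w − 3| < 1 and |w − 3| < ε/41, so |(-w^3 + 7w^2 - 3w - 3) − 24| < ε.

δ = min(1, ε/41)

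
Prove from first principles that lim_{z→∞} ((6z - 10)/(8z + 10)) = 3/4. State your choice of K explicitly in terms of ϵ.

Let ϵ > 0 be given. We seek K > 0 such that z > K implies |(6z - 10)/(8z + 10) − (3/4)| < ϵ.
(6z - 10)/(8z + 10) − (3/4) = (8(6z - 10) − 6(8z + 10)) / (8(8z + 10)) = -140/(8(8z + 10)).
For z > 0 we have 8z + 10 > 8z, so |(6z - 10)/(8z + 10) − (3/4)| = 140/(8(8z + 10)) < 140/(8·8z) = (35/16)/z.
Thus |(6z - 10)/(8z + 10) − (3/4)| < ϵ whenever z > (35/16)/ϵ.
Take K = (35/16)/ϵ. If z > K then |(6z - 10)/(8z + 10) − (3/4)| < (35/16)/z < ϵ.

K = (35/16)/ϵ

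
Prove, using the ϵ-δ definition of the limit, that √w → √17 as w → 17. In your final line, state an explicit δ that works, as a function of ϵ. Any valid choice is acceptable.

δ = min(17, √17·ϵ)

Let ϵ > 0. We want δ > 0 such that 0 < |w − 17| < δ implies |√w − √17| < ϵ.
Multiplying by the conjugate, |√w − √17| = |w − 17|/(√w + √17).
Restrict δ ≤ 17 so that |w − 17| < 17 forces w > 0, and then √w + √17 > √17.
Hence |√w − √17| < |w − 17|/√17, which is < ϵ once |w − 17| < √17·ϵ.
Take δ = min(17, √17·ϵ). If 0 < |w − 17| < δ then w > 0 and |√w − √17| < |w − 17|/√17 < ϵ.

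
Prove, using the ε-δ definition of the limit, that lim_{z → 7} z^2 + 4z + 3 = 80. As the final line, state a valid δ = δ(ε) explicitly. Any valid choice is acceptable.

δ = min(1, ε/19)

Fix ε > 0. We want δ > 0 such that 0 < |z − 7| < δ implies |(z^2 + 4z + 3) − 80| < ε.
(z^2 + 4z + 3) − 80 = z^2 + 4z - 77 = (z − 7)(z + 11).
So |(z^2 + 4z + 3) − 80| = |z − 7|·|z + 11|.
Assume first that |z − 7| < 1, so |z| < 8. Then |z + 11| ≤ 8 + 11 = 19.
Hence |(z^2 + 4z + 3) − 80| ≤ 19|z − 7| < ε provided |z − 7| < ε/19.
Take δ = min(1, ε/19). Then 0 < |z − 7| < δ gives both |z − 7| < 1 and |z − 7| < ε/19, so |(z^2 + 4z + 3) − 80| < ε.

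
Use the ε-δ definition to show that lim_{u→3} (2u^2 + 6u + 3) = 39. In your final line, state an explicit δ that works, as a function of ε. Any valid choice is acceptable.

δ = min(2, ε/22)

Let ε > 0. We want δ > 0 such that 0 < |u − 3| < δ implies |(2u^2 + 6u + 3) − 39| < ε.
(2u^2 + 6u + 3) − 39 = 2u^2 + 6u - 36 = (u − 3)(2u + 12).
So |(2u^2 + 6u + 3) − 39| = |u − 3|·|2u + 12|.
Assume first that |u − 3| < 2, so |u| < 5. Then |2u + 12| ≤ 2·5 + 12 = 22.
Hence |(2u^2 + 6u + 3) − 39| ≤ 22|u − 3| < ε provided |u − 3| < ε/22.
Take δ = min(2, ε/22). Then 0 < |u − 3| < δ gives both |u − 3| < 2 and |u − 3| < ε/22, so |(2u^2 + 6u + 3) − 39| < ε.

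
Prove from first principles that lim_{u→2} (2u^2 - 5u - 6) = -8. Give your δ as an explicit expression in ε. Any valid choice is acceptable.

Let ε > 0 be given. We want δ > 0 such that 0 < |u − 2| < δ implies |(2u^2 - 5u - 6) + 8| < ε.
(2u^2 - 5u - 6) + 8 = 2u^2 - 5u + 2 = (u − 2)(2u - 1).
So |(2u^2 - 5u - 6) + 8| = |u − 2|·|2u - 1|.
Require δ ≤ 1. Then |u − 2| < 1 gives |u| < 3, and by the triangle inequality |2u - 1| ≤ 2·3 + 1 = 7.
Hence |(2u^2 - 5u - 6) + 8| ≤ 7|u − 2| < ε provided |u − 2| < ε/7.
Take δ = min(1, ε/7). Then 0 < |u − 2| < δ gives both |u − 2| < 1 and |u − 2| < ε/7, so |(2u^2 - 5u - 6) + 8| < ε.

δ = min(1, ε/7)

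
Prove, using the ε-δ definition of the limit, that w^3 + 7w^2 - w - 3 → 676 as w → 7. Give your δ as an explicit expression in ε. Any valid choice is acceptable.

δ = min(1, ε/273)

Let ε > 0 be given. We want δ > 0 such that 0 < |w − 7| < δ implies |(w^3 + 7w^2 - w - 3) − 676| < ε.
(w^3 + 7w^2 - w - 3) − 676 = w^3 + 7w^2 - w - 679 = (w − 7)(w^2 + 14w + 97).
So |(w^3 + 7w^2 - w - 3) − 676| = |w − 7|·|w^2 + 14w + 97|.
Require δ ≤ 1. Then |w − 7| < 1 gives |w| < 8, and by the triangle inequality |w^2 + 14w + 97| ≤ 8^2 + 14·8 + 97 = 273.
Hence |(w^3 + 7w^2 - w - 3) − 676| ≤ 273|w − 7| < ε provided |w − 7| < ε/273.
Take δ = min(1, ε/273). Then 0 < |w − 7| < δ gives both |w − 7| < 1 and |w − 7| < ε/273, so |(w^3 + 7w^2 - w - 3) − 676| < ε.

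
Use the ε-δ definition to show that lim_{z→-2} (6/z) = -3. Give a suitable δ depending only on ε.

δ = min(1, (1/3)ε)

Let ε > 0. We seek δ > 0 such that 0 < |z + 2| < δ implies |6/z + 3| < ε.
|6/z + 3| = 6·|-2 − z|/(2·|z|) = 6|z + 2|/(2|z|).
Require δ ≤ 1 so that |z| > 2 − 1 = 1, hence 2|z| > 2.
Then |6/z + 3| < 6|z + 2|/2, which is < ε when |z + 2| < (1/3)ε.
Take δ = min(1, (1/3)ε). Then 0 < |z + 2| < δ gives both |z + 2| < 1 and |z + 2| < (1/3)ε, so |6/z + 3| < ε.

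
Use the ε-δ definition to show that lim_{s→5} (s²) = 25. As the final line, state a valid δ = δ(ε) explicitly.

Suppose ε > 0. We seek δ > 0 with 0 < |s − 5| < δ ⇒ |s² − 25| < ε.
Factor: s² − 25 = (s − 5)(s + 5), so |s² − 25| = |s − 5|·|s + 5|.
Impose δ ≤ 1 so that |s| < 6; then |s + 5| ≤ 11.
Hence |s² − 25| ≤ 11|s − 5|, which is < ε once |s − 5| < ε/11.
Take δ = min(1, ε/11). If 0 < |s − 5| < δ then both bounds hold and |s² − 25| ≤ 11|s − 5| < 11·(ε/11) = ε.

δ = min(1, ε/11)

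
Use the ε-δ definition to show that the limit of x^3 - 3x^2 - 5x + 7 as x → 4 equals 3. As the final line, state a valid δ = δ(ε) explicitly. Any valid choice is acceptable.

δ = min(1, ε/31)

Let ε > 0. We want δ > 0 such that 0 < |x − 4| < δ implies |(x^3 - 3x^2 - 5x + 7) − 3| < ε.
(x^3 - 3x^2 - 5x + 7) − 3 = x^3 - 3x^2 - 5x + 4 = (x − 4)(x^2 + x - 1).
So |(x^3 - 3x^2 - 5x + 7) − 3| = |x − 4|·|x^2 + x - 1|.
Require δ ≤ 1. Then |x − 4| < 1 gives |x| < 5, and by the triangle inequality |x^2 + x - 1| ≤ 5^2 + 5 + 1 = 31.
Hence |(x^3 - 3x^2 - 5x + 7) − 3| ≤ 31|x − 4| < ε provided |x − 4| < ε/31.
Choosing δ = min(1, ε/31) ensures both conditions, hence |(x^3 - 3x^2 - 5x + 7) − 3| < ε.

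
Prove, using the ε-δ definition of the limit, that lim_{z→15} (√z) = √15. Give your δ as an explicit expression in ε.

δ = min(15, √15·ε)

Let ε > 0. We want δ > 0 such that 0 < |z − 15| < δ implies |√z − √15| < ε.
Multiplying by the conjugate, |√z − √15| = |z − 15|/(√z + √15).
Restrict δ ≤ 15 so that |z − 15| < 15 forces z > 0, and then √z + √15 > √15.
Hence |√z − √15| < |z − 15|/√15, which is < ε once |z − 15| < √15·ε.
Take δ = min(15, √15·ε). If 0 < |z − 15| < δ then z > 0 and |√z − √15| < |z − 15|/√15 < ε.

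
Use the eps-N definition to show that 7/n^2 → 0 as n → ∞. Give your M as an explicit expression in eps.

Fix eps > 0. For n ≥ 1, |7/n^2 − 0| = 7/n^2.
7/n^2 < eps ⇔ n^2 > 7/eps ⇔ n > (7/eps)^{1/2}.
Take M = (7/eps)^{1/2}. Then n > M implies 7/n^2 < eps.

M = (7/eps)^{1/2}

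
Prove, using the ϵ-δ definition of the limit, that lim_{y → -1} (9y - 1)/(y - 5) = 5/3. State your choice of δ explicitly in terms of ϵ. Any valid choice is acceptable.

δ = min(3, (9/22)ϵ)

Let ϵ > 0 be given. We want δ > 0 with 0 < |y + 1| < δ ⇒ |(9y - 1)/(y - 5) − (5/3)| < ϵ.
Combining over a common denominator, (9y - 1)/(y - 5) − (5/3) = [(9y - 1)·(-6) − (-10)·(y - 5)] / [(-6)·(y - 5)] = -44(y + 1) / ((-6)(y - 5)).
So |(9y - 1)/(y - 5) − (5/3)| = 44|y + 1| / (6·|y − 5|).
Restrict δ ≤ 3. Then |y + 1| < 3 gives |y − 5| = |(y + 1) + (-6)| ≥ 6 − 3 = 3.
Hence |(9y - 1)/(y - 5) − (5/3)| < 44|y + 1|/(6·3) = (22/9)|y + 1|, which is < ϵ once |y + 1| < (9/22)ϵ.
Take δ = min(3, (9/22)ϵ). Then 0 < |y + 1| < δ forces both bounds, so |(9y - 1)/(y - 5) − (5/3)| < ϵ.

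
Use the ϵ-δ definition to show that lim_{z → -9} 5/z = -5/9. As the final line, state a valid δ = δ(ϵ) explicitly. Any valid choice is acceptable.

Suppose ϵ > 0. We seek δ > 0 such that 0 < |z + 9| < δ implies |5/z + 5/9| < ϵ.
|5/z + 5/9| = 5·|-9 − z|/(9·|z|) = 5|z + 9|/(9|z|).
Restrict δ ≤ 9/2. Then |z + 9| < 9/2 gives |z| > 9/2, so 9|z| > 81/2.
Then |5/z + 5/9| < 5|z + 9|/(81/2), which is < ϵ when |z + 9| < (81/10)ϵ.
Take δ = min(9/2, (81/10)ϵ). Then 0 < |z + 9| < δ gives both |z + 9| < 9/2 and |z + 9| < (81/10)ϵ, so |5/z + 5/9| < ϵ.

δ = min(9/2, (81/10)ϵ)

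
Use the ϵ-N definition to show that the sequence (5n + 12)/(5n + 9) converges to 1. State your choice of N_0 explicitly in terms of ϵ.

N_0 = (3/5)/ϵ

Fix ϵ > 0. For n ≥ 1, |(5n + 12)/(5n + 9) − 1| = |15|/(5(5n + 9)) = 15/(5(5n + 9)).
Since 5n + 9 ≥ 5n for n ≥ 1, this is ≤ 15/(5·5n) = (3/5)/n.
So |(5n + 12)/(5n + 9) − 1| < ϵ whenever n > (3/5)/ϵ.
Take N_0 = (3/5)/ϵ. If n > N_0 then |(5n + 12)/(5n + 9) − 1| ≤ (3/5)/n < ϵ.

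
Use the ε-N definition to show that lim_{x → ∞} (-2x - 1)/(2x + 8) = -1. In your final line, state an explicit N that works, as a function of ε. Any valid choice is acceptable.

N = (7/2)/ε

Suppose ε > 0. We seek N > 0 such that x > N implies |(-2x - 1)/(2x + 8) + 1| < ε.
(-2x - 1)/(2x + 8) + 1 = (2(-2x - 1) − (-2)(2x + 8)) / (2(2x + 8)) = 14/(2(2x + 8)).
For x > 0 we have 2x + 8 > 2x, so |(-2x - 1)/(2x + 8) + 1| = 14/(2(2x + 8)) < 14/(2·2x) = (7/2)/x.
Thus |(-2x - 1)/(2x + 8) + 1| < ε whenever x > (7/2)/ε.
Take N = (7/2)/ε. If x > N then |(-2x - 1)/(2x + 8) + 1| < (7/2)/x < ε.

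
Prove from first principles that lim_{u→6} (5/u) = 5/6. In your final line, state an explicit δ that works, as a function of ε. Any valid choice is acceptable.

δ = min(3, (18/5)ε)

Let ε > 0. We seek δ > 0 such that 0 < |u − 6| < δ implies |5/u − (5/6)| < ε.
|5/u − (5/6)| = 5·|6 − u|/(6·|u|) = 5|u − 6|/(6|u|).
Require δ ≤ 3 so that |u| > 6 − 3 = 3, hence 6|u| > 18.
Then |5/u − (5/6)| < 5|u − 6|/18, which is < ε when |u − 6| < (18/5)ε.
Take δ = min(3, (18/5)ε). Then 0 < |u − 6| < δ gives both |u − 6| < 3 and |u − 6| < (18/5)ε, so |5/u − (5/6)| < ε.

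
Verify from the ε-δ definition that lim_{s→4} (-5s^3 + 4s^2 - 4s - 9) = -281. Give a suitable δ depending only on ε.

Let ε > 0. We want δ > 0 such that 0 < |s − 4| < δ implies |(-5s^3 + 4s^2 - 4s - 9) + 281| < ε.
(-5s^3 + 4s^2 - 4s - 9) + 281 = -5s^3 + 4s^2 - 4s + 272 = (s − 4)(-5s^2 - 16s - 68).
So |(-5s^3 + 4s^2 - 4s - 9) + 281| = |s − 4|·|-5s^2 - 16s - 68|.
Assume first that |s − 4| < 1, so |s| < 5. Then |-5s^2 - 16s - 68| ≤ 5·5^2 + 16·5 + 68 = 273.
Hence |(-5s^3 + 4s^2 - 4s - 9) + 281| ≤ 273|s − 4| < ε provided |s − 4| < ε/273.
Choosing δ = min(1, ε/273) ensures both conditions, hence |(-5s^3 + 4s^2 - 4s - 9) + 281| < ε.

δ = min(1, ε/273)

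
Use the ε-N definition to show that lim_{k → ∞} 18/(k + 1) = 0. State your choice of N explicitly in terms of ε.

Fix ε > 0. For k ≥ 1, |18/(k + 1) − 0| = 18/(k + 1) ≤ 18/k.
We need 18/k < ε, i.e. k > 18/ε.
Take N = 18/ε. If k > N then |18/(k + 1)| ≤ 18/k < ε.

N = 18/ε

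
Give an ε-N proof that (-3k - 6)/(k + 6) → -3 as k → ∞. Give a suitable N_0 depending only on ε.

Fix ε > 0. For k ≥ 1, |(-3k - 6)/(k + 6) + 3| = |12|/((k + 6)) = 12/((k + 6)).
Since k + 6 ≥ k for k ≥ 1, this is ≤ 12/(k) = 12/k.
So |(-3k - 6)/(k + 6) + 3| < ε whenever k > 12/ε.
Take N_0 = 12/ε. If k > N_0 then |(-3k - 6)/(k + 6) + 3| ≤ 12/k < ε.

N_0 = 12/ε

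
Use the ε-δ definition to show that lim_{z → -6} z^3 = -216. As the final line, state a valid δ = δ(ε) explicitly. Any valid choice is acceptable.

δ = min(2, ε/148)

Fix ε > 0. We seek δ > 0 with 0 < |z + 6| < δ ⇒ |z^3 + 216| < ε.
Factor: z^3 + 216 = (z + 6)(z^2 - 6z + 36), so |z^3 + 216| = |z + 6|·|z^2 - 6z + 36|.
Restrict δ ≤ 2. Then |z + 6| < 2 gives |z| < 8, so by the triangle inequality |z^2 - 6z + 36| ≤ 8^2 + 6·8 + 36 = 148.
Hence |z^3 + 216| ≤ 148|z + 6|, which is < ε once |z + 6| < ε/148.
Take δ = min(2, ε/148). If 0 < |z + 6| < δ then both bounds hold and |z^3 + 216| ≤ 148|z + 6| < 148·(ε/148) = ε.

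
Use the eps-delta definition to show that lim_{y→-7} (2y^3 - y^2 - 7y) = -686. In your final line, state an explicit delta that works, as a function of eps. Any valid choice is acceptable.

delta = min(1, eps/346)

Let eps > 0 be given. We want delta > 0 such that 0 < |y + 7| < delta implies |(2y^3 - y^2 - 7y) + 686| < eps.
(2y^3 - y^2 - 7y) + 686 = 2y^3 - y^2 - 7y + 686 = (y + 7)(2y^2 - 15y + 98).
So |(2y^3 - y^2 - 7y) + 686| = |y + 7|·|2y^2 - 15y + 98|.
Require delta ≤ 1. Then |y + 7| < 1 gives |y| < 8, and by the triangle inequality |2y^2 - 15y + 98| ≤ 2·8^2 + 15·8 + 98 = 346.
Hence |(2y^3 - y^2 - 7y) + 686| ≤ 346|y + 7| < eps provided |y + 7| < eps/346.
Take delta = min(1, eps/346). Then 0 < |y + 7| < delta gives both |y + 7| < 1 and |y + 7| < eps/346, so |(2y^3 - y^2 - 7y) + 686| < eps.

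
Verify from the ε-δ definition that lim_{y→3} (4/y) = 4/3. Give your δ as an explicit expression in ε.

δ = min(3/2, (9/8)ε)

Suppose ε > 0. We seek δ > 0 such that 0 < |y − 3| < δ implies |4/y − (4/3)| < ε.
|4/y − (4/3)| = 4·|3 − y|/(3·|y|) = 4|y − 3|/(3|y|).
Restrict δ ≤ 3/2. Then |y − 3| < 3/2 gives |y| > 3/2, so 3|y| > 9/2.
Then |4/y − (4/3)| < 4|y − 3|/(9/2), which is < ε when |y − 3| < (9/8)ε.
Take δ = min(3/2, (9/8)ε). Then 0 < |y − 3| < δ gives both |y − 3| < 3/2 and |y − 3| < (9/8)ε, so |4/y − (4/3)| < ε.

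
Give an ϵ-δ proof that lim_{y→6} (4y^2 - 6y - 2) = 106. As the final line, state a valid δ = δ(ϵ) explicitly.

Fix ϵ > 0. We want δ > 0 such that 0 < |y − 6| < δ implies |(4y^2 - 6y - 2) − 106| < ϵ.
(4y^2 - 6y - 2) − 106 = 4y^2 - 6y - 108 = (y − 6)(4y + 18).
So |(4y^2 - 6y - 2) − 106| = |y − 6|·|4y + 18|.
Assume first that |y − 6| < 1, so |y| < 7. Then |4y + 18| ≤ 4·7 + 18 = 46.
Hence |(4y^2 - 6y - 2) − 106| ≤ 46|y − 6| < ϵ provided |y − 6| < ϵ/46.
Choosing δ = min(1, ϵ/46) ensures both conditions, hence |(4y^2 - 6y - 2) − 106| < ϵ.

δ = min(1, ϵ/46)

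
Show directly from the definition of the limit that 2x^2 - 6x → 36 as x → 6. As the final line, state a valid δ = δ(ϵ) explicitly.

Let ϵ > 0 be given. We want δ > 0 such that 0 < |x − 6| < δ implies |(2x^2 - 6x) − 36| < ϵ.
(2x^2 - 6x) − 36 = 2x^2 - 6x - 36 = (x − 6)(2x + 6).
So |(2x^2 - 6x) − 36| = |x − 6|·|2x + 6|.
Assume first that |x − 6| < 1, so |x| < 7. Then |2x + 6| ≤ 2·7 + 6 = 20.
Hence |(2x^2 - 6x) − 36| ≤ 20|x − 6| < ϵ provided |x − 6| < ϵ/20.
Take δ = min(1, ϵ/20). Then 0 < |x − 6| < δ gives both |x − 6| < 1 and |x − 6| < ϵ/20, so |(2x^2 - 6x) − 36| < ϵ.

δ = min(1, ϵ/20)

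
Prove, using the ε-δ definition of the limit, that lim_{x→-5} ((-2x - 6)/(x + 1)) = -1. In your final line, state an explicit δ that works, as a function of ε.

δ = min(2, 2ε)

Suppose ε > 0. We want δ > 0 with 0 < |x + 5| < δ ⇒ |(-2x - 6)/(x + 1) + 1| < ε.
Combining over a common denominator, (-2x - 6)/(x + 1) + 1 = [(-2x - 6)·(-4) − 4·(x + 1)] / [(-4)·(x + 1)] = 4(x + 5) / ((-4)(x + 1)).
So |(-2x - 6)/(x + 1) + 1| = 4|x + 5| / (4·|x + 1|).
Restrict δ ≤ 2. Then |x + 5| < 2 gives |x + 1| = |(x + 5) + (-4)| ≥ 4 − 2 = 2.
Hence |(-2x - 6)/(x + 1) + 1| < 4|x + 5|/(4·2) = (1/2)|x + 5|, which is < ε once |x + 5| < 2ε.
Take δ = min(2, 2ε). Then 0 < |x + 5| < δ forces both bounds, so |(-2x - 6)/(x + 1) + 1| < ε.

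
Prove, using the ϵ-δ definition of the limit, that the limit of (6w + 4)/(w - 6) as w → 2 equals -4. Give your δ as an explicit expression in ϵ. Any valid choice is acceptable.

Let ϵ > 0 be given. We want δ > 0 with 0 < |w − 2| < δ ⇒ |(6w + 4)/(w - 6) + 4| < ϵ.
Combining over a common denominator, (6w + 4)/(w - 6) + 4 = [(6w + 4)·(-4) − 16·(w - 6)] / [(-4)·(w - 6)] = -40(w − 2) / ((-4)(w - 6)).
So |(6w + 4)/(w - 6) + 4| = 40|w − 2| / (4·|w − 6|).
Require δ ≤ 2, so |w − 6| ≥ |-4| − |w − 2| > 4 − 2 = 2.
Hence |(6w + 4)/(w - 6) + 4| < 40|w − 2|/(4·2) = 5|w − 2|, which is < ϵ once |w − 2| < (1/5)ϵ.
Take δ = min(2, (1/5)ϵ). Then 0 < |w − 2| < δ forces both bounds, so |(6w + 4)/(w - 6) + 4| < ϵ.

δ = min(2, (1/5)ϵ)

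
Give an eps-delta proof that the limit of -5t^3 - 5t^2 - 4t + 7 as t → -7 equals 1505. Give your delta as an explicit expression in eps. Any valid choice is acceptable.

delta = min(1, eps/774)

Suppose eps > 0. We want delta > 0 such that 0 < |t + 7| < delta implies |(-5t^3 - 5t^2 - 4t + 7) − 1505| < eps.
(-5t^3 - 5t^2 - 4t + 7) − 1505 = -5t^3 - 5t^2 - 4t - 1498 = (t + 7)(-5t^2 + 30t - 214).
So |(-5t^3 - 5t^2 - 4t + 7) − 1505| = |t + 7|·|-5t^2 + 30t - 214|.
Assume first that |t + 7| < 1, so |t| < 8. Then |-5t^2 + 30t - 214| ≤ 5·8^2 + 30·8 + 214 = 774.
Hence |(-5t^3 - 5t^2 - 4t + 7) − 1505| ≤ 774|t + 7| < eps provided |t + 7| < eps/774.
Choosing delta = min(1, eps/774) ensures both conditions, hence |(-5t^3 - 5t^2 - 4t + 7) − 1505| < eps.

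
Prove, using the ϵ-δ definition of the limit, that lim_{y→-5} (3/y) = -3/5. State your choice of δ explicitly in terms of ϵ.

δ = min(5/2, (25/6)ϵ)

Let ϵ > 0 be given. We seek δ > 0 such that 0 < |y + 5| < δ implies |3/y + 3/5| < ϵ.
|3/y + 3/5| = 3·|-5 − y|/(5·|y|) = 3|y + 5|/(5|y|).
Restrict δ ≤ 5/2. Then |y + 5| < 5/2 gives |y| > 5/2, so 5|y| > 25/2.
Then |3/y + 3/5| < 3|y + 5|/(25/2), which is < ϵ when |y + 5| < (25/6)ϵ.
Take δ = min(5/2, (25/6)ϵ). Then 0 < |y + 5| < δ gives both |y + 5| < 5/2 and |y + 5| < (25/6)ϵ, so |3/y + 3/5| < ϵ.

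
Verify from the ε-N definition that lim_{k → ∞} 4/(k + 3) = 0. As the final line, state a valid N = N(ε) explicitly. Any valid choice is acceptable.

N = 4/ε

Let ε > 0. For k ≥ 1, |4/(k + 3) − 0| = 4/(k + 3) ≤ 4/k.
We need 4/k < ε, i.e. k > 4/ε.
Take N = 4/ε. If k > N then |4/(k + 3)| ≤ 4/k < ε.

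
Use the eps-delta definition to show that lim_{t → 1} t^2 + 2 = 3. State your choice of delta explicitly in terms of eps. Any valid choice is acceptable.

Let eps > 0. We want delta > 0 such that 0 < |t − 1| < delta implies |(t^2 + 2) − 3| < eps.
(t^2 + 2) − 3 = t^2 - 1 = (t − 1)(t + 1).
So |(t^2 + 2) − 3| = |t − 1|·|t + 1|.
Require delta ≤ 1. Then |t − 1| < 1 gives |t| < 2, and by the triangle inequality |t + 1| ≤ 2 + 1 = 3.
Hence |(t^2 + 2) − 3| ≤ 3|t − 1| < eps provided |t − 1| < eps/3.
Choosing delta = min(1, eps/3) ensures both conditions, hence |(t^2 + 2) − 3| < eps.

delta = min(1, eps/3)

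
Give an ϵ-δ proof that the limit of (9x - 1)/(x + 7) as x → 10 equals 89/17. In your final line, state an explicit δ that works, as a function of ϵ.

Let ϵ > 0. We want δ > 0 with 0 < |x − 10| < δ ⇒ |(9x - 1)/(x + 7) − (89/17)| < ϵ.
Combining over a common denominator, (9x - 1)/(x + 7) − (89/17) = [(9x - 1)·17 − 89·(x + 7)] / [17·(x + 7)] = 64(x − 10) / (17(x + 7)).
So |(9x - 1)/(x + 7) − (89/17)| = 64|x − 10| / (17·|x + 7|).
Restrict δ ≤ 17/2. Then |x − 10| < 17/2 gives |x + 7| = |(x − 10) + 17| ≥ 17 − 17/2 = 17/2.
Hence |(9x - 1)/(x + 7) − (89/17)| < 64|x − 10|/(17·(17/2)) = (128/289)|x − 10|, which is < ϵ once |x − 10| < (289/128)ϵ.
Take δ = min(17/2, (289/128)ϵ). Then 0 < |x − 10| < δ forces both bounds, so |(9x - 1)/(x + 7) − (89/17)| < ϵ.

δ = min(17/2, (289/128)ϵ)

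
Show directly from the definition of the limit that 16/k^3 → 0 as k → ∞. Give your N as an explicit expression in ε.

N = (16/ε)^{1/3}

Fix ε > 0. For k ≥ 1, |16/k^3 − 0| = 16/k^3.
16/k^3 < ε ⇔ k^3 > 16/ε ⇔ k > (16/ε)^{1/3}.
Take N = (16/ε)^{1/3}. Then k > N implies 16/k^3 < ε.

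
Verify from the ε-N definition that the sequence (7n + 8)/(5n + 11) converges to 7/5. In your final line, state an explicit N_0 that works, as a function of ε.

Fix ε > 0. For n ≥ 1, |(7n + 8)/(5n + 11) − (7/5)| = |-37|/(5(5n + 11)) = 37/(5(5n + 11)).
Since 5n + 11 ≥ 5n for n ≥ 1, this is ≤ 37/(5·5n) = (37/25)/n.
So |(7n + 8)/(5n + 11) − (7/5)| < ε whenever n > (37/25)/ε.
Take N_0 = (37/25)/ε. If n > N_0 then |(7n + 8)/(5n + 11) − (7/5)| ≤ (37/25)/n < ε.

N_0 = (37/25)/ε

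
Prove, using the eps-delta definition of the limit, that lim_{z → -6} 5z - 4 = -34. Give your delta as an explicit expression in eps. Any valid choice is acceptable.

Suppose eps > 0. We need delta > 0 so that 0 < |z + 6| < delta implies |(5z - 4) + 34| < eps.
Since (5z - 4) + 34 = 5(z + 6), we have |(5z - 4) + 34| = 5|z + 6|.
Thus it suffices that |z + 6| < eps/5.
Take delta = eps/5. If 0 < |z + 6| < delta then |(5z - 4) + 34| = 5|z + 6| < 5·(eps/5) = eps.

delta = eps/5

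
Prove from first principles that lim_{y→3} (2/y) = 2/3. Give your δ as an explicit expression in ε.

δ = min(3/2, (9/4)ε)

Fix ε > 0. We seek δ > 0 such that 0 < |y − 3| < δ implies |2/y − (2/3)| < ε.
|2/y − (2/3)| = 2·|3 − y|/(3·|y|) = 2|y − 3|/(3|y|).
Require δ ≤ 3/2 so that |y| > 3 − 3/2 = 3/2, hence 3|y| > 9/2.
Then |2/y − (2/3)| < 2|y − 3|/(9/2), which is < ε when |y − 3| < (9/4)ε.
Take δ = min(3/2, (9/4)ε). Then 0 < |y − 3| < δ gives both |y − 3| < 3/2 and |y − 3| < (9/4)ε, so |2/y − (2/3)| < ε.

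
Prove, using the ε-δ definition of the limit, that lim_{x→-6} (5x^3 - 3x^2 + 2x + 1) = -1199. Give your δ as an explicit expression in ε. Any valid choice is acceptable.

Let ε > 0 be given. We want δ > 0 such that 0 < |x + 6| < δ implies |(5x^3 - 3x^2 + 2x + 1) + 1199| < ε.
(5x^3 - 3x^2 + 2x + 1) + 1199 = 5x^3 - 3x^2 + 2x + 1200 = (x + 6)(5x^2 - 33x + 200).
So |(5x^3 - 3x^2 + 2x + 1) + 1199| = |x + 6|·|5x^2 - 33x + 200|.
Assume first that |x + 6| < 1, so |x| < 7. Then |5x^2 - 33x + 200| ≤ 5·7^2 + 33·7 + 200 = 676.
Hence |(5x^3 - 3x^2 + 2x + 1) + 1199| ≤ 676|x + 6| < ε provided |x + 6| < ε/676.
Take δ = min(1, ε/676). Then 0 < |x + 6| < δ gives both |x + 6| < 1 and |x + 6| < ε/676, so |(5x^3 - 3x^2 + 2x + 1) + 1199| < ε.

δ = min(1, ε/676)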